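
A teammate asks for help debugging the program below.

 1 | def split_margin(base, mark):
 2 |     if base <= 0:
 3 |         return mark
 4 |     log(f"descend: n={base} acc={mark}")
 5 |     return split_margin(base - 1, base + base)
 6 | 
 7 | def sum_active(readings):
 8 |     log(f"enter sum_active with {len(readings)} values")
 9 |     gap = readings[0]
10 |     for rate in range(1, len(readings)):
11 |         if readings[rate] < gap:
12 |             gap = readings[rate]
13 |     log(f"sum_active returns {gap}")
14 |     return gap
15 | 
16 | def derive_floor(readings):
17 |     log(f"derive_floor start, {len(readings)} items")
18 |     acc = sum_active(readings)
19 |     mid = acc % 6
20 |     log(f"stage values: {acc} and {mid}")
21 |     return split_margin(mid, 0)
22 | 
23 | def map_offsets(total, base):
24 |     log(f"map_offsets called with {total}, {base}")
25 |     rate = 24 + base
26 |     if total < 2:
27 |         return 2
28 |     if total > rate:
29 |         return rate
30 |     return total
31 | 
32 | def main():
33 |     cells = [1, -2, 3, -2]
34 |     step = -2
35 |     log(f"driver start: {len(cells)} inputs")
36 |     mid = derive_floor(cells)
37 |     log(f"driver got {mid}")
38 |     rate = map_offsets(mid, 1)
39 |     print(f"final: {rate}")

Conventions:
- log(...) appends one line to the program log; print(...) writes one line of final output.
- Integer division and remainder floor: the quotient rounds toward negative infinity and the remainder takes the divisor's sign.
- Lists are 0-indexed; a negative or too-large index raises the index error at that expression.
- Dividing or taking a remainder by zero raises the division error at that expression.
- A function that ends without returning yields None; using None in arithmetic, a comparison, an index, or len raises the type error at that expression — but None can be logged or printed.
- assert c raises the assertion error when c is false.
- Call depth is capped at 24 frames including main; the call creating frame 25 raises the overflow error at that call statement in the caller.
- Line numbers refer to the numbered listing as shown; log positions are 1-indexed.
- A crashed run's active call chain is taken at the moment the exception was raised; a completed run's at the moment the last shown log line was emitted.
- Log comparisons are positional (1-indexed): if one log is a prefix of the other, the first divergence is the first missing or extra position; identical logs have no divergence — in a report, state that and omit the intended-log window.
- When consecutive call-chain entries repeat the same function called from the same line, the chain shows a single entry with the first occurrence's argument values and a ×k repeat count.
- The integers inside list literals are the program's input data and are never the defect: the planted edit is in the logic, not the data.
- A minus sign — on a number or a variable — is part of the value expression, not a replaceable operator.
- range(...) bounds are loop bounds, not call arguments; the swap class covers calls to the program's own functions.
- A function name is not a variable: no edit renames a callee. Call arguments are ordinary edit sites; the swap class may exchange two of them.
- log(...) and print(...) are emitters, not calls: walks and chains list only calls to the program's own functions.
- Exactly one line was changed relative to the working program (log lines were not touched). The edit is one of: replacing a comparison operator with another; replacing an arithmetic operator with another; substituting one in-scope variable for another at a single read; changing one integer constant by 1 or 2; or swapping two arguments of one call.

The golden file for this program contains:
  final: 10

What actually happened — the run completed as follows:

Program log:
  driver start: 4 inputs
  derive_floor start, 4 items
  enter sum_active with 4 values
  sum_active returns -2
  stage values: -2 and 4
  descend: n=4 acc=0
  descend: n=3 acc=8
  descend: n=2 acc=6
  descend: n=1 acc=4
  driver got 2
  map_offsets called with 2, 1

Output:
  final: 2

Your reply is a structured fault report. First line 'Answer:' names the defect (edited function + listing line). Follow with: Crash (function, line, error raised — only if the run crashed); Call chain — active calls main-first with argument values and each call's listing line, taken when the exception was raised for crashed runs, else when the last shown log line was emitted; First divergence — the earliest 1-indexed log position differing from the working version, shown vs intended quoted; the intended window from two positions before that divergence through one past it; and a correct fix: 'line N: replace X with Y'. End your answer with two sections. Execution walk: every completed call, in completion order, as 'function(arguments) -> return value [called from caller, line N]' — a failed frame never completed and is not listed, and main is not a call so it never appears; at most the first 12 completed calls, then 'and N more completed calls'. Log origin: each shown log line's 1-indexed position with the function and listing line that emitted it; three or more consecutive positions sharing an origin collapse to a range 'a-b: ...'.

Answer: the defect is in split_margin at line 5.
Core observation: At log position 7 the runs split — shown 'descend: n=3 acc=8', but the working version logs 'descend: n=3 acc=4'.
Call chain: main -> map_offsets(2, 1) (called at line 38).
First divergence: position 7 — the shown line 'descend: n=3 acc=8' should read 'descend: n=3 acc=4'.
Intended log window:
  5: stage values: -2 and 4
  6: descend: n=4 acc=0
  7: descend: n=3 acc=4
  8: descend: n=2 acc=7
Execution walk:
  sum_active([1, -2, 3, -2]) -> -2  [called from derive_floor, line 18]
  split_margin(0, 2) -> 2  [called from split_margin, line 5]
  split_margin(1, 4) -> 2  [called from split_margin, line 5]
  split_margin(2, 6) -> 2  [called from split_margin, line 5]
  split_margin(3, 8) -> 2  [called from split_margin, line 5]
  split_margin(4, 0) -> 2  [called from derive_floor, line 21]
  derive_floor([1, -2, 3, -2]) -> 2  [called from main, line 36]
  map_offsets(2, 1) -> 2  [called from main, line 38]
Log origins:
  1: logged in main at line 35
  2: logged in derive_floor at line 17
  3: logged in sum_active at line 8
  4: logged in sum_active at line 13
  5: logged in derive_floor at line 20
  6-9: logged in split_margin at line 4
  10: logged in main at line 37
  11: logged in map_offsets at line 24
A correct fix: line 5: replace `base + base` with `mark + base`.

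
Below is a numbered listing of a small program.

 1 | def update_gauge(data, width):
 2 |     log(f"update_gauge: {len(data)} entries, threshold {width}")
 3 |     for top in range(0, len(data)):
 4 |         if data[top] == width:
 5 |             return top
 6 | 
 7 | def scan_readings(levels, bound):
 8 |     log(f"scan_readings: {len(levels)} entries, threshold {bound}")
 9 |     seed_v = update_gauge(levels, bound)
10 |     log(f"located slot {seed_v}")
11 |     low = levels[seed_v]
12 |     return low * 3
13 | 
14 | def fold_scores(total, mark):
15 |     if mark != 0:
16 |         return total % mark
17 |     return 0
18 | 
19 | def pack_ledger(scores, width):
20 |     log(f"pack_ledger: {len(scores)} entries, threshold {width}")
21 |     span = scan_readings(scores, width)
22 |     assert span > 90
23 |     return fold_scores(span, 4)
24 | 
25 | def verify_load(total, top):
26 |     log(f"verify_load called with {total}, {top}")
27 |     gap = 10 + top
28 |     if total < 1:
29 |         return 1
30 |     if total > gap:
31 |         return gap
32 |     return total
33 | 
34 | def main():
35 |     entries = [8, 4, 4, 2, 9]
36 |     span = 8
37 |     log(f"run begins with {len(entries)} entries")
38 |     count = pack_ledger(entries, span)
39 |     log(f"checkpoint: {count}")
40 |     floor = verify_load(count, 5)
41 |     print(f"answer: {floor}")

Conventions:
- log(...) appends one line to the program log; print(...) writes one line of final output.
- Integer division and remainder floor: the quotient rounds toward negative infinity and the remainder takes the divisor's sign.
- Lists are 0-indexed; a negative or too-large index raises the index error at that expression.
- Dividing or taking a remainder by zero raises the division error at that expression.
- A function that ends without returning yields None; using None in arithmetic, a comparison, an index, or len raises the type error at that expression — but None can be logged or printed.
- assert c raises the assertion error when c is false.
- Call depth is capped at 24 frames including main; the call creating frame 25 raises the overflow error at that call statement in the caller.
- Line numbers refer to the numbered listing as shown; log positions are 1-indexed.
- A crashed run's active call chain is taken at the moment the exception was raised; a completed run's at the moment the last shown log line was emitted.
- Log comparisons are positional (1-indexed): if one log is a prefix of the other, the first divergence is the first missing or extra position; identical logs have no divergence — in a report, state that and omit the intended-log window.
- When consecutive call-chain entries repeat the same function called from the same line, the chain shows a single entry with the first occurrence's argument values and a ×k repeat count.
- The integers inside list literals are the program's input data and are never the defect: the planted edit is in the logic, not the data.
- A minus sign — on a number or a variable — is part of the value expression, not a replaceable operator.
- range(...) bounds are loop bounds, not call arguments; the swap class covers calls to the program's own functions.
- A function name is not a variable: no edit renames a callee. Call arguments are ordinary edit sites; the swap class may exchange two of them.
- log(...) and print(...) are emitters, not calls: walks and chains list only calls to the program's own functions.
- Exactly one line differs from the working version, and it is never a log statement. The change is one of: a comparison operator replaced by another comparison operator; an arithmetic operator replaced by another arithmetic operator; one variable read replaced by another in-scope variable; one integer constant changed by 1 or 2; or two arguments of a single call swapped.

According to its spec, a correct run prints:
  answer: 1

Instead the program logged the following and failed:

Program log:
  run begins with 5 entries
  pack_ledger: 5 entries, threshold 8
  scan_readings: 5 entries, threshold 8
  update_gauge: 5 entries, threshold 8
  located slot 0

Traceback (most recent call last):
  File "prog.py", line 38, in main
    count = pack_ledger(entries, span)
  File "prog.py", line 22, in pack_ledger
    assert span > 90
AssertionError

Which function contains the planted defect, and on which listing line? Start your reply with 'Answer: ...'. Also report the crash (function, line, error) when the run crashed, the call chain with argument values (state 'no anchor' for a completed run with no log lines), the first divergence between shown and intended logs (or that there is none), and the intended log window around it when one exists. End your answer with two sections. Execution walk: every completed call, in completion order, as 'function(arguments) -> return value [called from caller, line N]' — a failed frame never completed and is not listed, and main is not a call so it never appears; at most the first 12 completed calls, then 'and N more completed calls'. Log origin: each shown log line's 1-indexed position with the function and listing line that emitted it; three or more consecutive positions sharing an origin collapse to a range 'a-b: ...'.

Answer: the defect is in pack_ledger at line 22.
Core observation: The shown log is a 5-line prefix of the intended one, whose next entry is 'checkpoint: 0'.
Crash: pack_ledger, line 22, AssertionError.
Call chain: main -> pack_ledger([8, 4, 4, 2, 9], 8) (called at line 38).
First divergence: position 6 — the faulty run's log ends after 5 lines; the working version continues with 'checkpoint: 0'.
Intended log window:
  4: update_gauge: 5 entries, threshold 8
  5: located slot 0
  6: checkpoint: 0
  7: verify_load called with 0, 5
Execution walk:
  update_gauge([8, 4, 4, 2, 9], 8) -> 0  [called from scan_readings, line 9]
  scan_readings([8, 4, 4, 2, 9], 8) -> 24  [called from pack_ledger, line 21]
Log line origins:
  1: emitted by main (line 37)
  2: emitted by pack_ledger (line 20)
  3: emitted by scan_readings (line 8)
  4: emitted by update_gauge (line 2)
  5: emitted by scan_readings (line 10)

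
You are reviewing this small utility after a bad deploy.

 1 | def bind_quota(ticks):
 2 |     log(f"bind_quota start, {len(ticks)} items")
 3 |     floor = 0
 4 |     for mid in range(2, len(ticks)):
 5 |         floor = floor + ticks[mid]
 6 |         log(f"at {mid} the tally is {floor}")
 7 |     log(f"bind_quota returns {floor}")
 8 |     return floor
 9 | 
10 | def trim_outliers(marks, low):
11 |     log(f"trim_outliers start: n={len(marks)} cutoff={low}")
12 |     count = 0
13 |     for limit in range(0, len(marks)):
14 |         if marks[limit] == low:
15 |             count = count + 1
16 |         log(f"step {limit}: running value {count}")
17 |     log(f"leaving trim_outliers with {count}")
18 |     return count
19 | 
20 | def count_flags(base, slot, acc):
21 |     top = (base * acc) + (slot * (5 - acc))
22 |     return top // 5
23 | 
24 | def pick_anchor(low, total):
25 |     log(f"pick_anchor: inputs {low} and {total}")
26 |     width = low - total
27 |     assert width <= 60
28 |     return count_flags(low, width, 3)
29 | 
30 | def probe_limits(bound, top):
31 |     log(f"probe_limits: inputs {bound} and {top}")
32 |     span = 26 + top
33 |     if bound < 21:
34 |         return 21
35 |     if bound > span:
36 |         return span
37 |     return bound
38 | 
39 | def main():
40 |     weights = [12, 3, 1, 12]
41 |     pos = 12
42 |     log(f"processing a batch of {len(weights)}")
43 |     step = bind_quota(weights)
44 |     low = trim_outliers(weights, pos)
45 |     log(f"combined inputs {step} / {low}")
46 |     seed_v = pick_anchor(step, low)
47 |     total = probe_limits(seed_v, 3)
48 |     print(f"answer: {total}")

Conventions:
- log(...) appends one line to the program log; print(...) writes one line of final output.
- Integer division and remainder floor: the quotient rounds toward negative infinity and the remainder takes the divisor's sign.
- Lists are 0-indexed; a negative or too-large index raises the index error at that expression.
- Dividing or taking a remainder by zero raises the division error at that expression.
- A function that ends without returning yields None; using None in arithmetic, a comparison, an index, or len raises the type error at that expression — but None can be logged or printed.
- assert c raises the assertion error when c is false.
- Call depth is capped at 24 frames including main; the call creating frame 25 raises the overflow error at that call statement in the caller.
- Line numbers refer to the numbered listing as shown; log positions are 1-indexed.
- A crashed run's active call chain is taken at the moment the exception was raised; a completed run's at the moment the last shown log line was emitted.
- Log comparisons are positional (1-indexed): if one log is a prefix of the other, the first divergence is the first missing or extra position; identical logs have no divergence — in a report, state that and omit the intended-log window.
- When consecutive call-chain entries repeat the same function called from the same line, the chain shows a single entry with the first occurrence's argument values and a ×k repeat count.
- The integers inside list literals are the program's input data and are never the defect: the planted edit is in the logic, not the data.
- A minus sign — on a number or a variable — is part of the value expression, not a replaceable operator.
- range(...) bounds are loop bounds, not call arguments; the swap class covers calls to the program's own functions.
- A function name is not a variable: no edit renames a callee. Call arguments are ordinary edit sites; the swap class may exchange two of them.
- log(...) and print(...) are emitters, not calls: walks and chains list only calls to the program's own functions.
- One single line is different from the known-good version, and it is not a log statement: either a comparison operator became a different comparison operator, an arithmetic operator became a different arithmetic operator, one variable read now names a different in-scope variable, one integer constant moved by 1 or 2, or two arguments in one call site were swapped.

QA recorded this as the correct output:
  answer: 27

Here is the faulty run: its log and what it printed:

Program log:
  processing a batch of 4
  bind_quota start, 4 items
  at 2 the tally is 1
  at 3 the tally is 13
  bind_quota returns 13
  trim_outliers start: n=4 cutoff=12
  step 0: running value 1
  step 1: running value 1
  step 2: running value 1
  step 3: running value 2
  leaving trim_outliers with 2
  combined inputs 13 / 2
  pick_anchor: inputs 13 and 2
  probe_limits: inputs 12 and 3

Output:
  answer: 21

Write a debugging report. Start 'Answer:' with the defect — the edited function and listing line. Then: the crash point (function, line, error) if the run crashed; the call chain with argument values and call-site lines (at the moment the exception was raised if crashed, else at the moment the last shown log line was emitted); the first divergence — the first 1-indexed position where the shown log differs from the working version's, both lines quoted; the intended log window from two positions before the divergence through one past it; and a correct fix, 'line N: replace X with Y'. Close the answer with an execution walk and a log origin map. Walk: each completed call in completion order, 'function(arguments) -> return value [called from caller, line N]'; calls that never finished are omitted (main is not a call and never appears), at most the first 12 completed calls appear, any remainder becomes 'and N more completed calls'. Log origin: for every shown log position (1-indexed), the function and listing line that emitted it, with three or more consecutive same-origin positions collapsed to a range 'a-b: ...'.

Answer: the defect is in bind_quota at line 4.
Core observation: Log line 3 is where behavior first shows: 'at 2 the tally is 1' appears instead of 'at 0 the tally is 12'.
Call chain: main -> probe_limits(12, 3) (called at line 47).
First divergence: position 3 — shown 'at 2 the tally is 1', intended 'at 0 the tally is 12'.
Intended log window:
  1: processing a batch of 4
  2: bind_quota start, 4 items
  3: at 0 the tally is 12
  4: at 1 the tally is 15
Execution walk:
  bind_quota([12, 3, 1, 12]) -> 13  [called from main, line 43]
  trim_outliers([12, 3, 1, 12], 12) -> 2  [called from main, line 44]
  count_flags(13, 11, 3) -> 12  [called from pick_anchor, line 28]
  pick_anchor(13, 2) -> 12  [called from main, line 46]
  probe_limits(12, 3) -> 21  [called from main, line 47]
Log origins:
  1: emitted by main (line 42)
  2: emitted by bind_quota (line 2)
  3: emitted by bind_quota (line 6)
  4: emitted by bind_quota (line 6)
  5: emitted by bind_quota (line 7)
  6: emitted by trim_outliers (line 11)
  7-10: emitted by trim_outliers (line 16)
  11: emitted by trim_outliers (line 17)
  12: emitted by main (line 45)
  13: emitted by pick_anchor (line 25)
  14: emitted by probe_limits (line 31)
A correct fix: line 4: replace `2` with `0`.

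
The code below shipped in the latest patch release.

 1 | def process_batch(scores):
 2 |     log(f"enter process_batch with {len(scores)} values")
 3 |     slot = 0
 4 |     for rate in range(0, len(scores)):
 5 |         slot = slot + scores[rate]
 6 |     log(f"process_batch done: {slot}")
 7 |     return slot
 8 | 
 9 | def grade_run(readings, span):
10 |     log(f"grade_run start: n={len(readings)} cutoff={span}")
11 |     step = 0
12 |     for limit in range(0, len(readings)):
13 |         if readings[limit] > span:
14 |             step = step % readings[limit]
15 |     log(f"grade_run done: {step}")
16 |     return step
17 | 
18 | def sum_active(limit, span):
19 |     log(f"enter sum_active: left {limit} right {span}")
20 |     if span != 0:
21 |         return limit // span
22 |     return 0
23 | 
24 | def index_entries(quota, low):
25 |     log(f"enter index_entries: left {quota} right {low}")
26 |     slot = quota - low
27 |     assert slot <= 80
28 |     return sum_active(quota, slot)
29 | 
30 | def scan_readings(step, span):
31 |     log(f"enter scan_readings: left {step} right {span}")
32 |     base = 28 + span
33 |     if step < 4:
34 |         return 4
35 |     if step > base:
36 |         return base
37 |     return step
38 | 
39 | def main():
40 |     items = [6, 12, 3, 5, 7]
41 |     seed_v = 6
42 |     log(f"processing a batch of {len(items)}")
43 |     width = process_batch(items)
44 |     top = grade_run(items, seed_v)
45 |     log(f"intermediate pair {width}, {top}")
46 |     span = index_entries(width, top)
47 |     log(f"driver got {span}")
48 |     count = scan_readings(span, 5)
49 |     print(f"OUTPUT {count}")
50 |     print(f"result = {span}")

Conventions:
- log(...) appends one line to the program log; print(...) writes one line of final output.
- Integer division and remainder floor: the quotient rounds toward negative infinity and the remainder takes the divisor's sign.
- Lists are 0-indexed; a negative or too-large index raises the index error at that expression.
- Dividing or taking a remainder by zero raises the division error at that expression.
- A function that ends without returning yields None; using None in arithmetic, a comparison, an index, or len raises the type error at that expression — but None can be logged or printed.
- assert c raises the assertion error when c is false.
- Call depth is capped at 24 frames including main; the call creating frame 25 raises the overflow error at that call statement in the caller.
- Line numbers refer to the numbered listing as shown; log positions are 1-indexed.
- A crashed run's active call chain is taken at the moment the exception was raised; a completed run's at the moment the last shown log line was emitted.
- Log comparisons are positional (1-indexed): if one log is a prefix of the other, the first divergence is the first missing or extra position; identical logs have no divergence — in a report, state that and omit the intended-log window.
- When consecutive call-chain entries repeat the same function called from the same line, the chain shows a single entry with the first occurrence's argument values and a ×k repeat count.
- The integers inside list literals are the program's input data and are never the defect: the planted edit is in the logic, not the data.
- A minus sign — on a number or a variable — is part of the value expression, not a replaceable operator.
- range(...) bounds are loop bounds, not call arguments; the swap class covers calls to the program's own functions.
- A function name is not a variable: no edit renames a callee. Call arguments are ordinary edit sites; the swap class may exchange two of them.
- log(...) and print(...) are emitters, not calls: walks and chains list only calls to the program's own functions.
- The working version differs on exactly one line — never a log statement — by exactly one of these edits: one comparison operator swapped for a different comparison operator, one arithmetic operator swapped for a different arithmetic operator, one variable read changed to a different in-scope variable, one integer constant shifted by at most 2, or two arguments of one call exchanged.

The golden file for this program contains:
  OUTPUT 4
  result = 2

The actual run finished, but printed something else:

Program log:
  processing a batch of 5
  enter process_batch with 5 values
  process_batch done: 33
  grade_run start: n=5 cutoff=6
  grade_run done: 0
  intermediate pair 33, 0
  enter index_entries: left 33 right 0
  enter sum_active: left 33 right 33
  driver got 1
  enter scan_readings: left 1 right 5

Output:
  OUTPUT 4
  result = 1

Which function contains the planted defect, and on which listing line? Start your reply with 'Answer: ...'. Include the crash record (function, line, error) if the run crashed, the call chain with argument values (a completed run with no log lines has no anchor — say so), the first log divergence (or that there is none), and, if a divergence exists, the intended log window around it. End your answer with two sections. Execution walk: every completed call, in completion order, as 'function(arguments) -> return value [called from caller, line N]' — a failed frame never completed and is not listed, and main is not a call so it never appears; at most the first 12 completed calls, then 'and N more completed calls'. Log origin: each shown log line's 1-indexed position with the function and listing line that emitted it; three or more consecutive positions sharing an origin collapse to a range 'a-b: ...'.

Answer: the defect is in grade_run at line 14.
Key fact: Everything matches until log position 5, which reads 'grade_run done: 0' in place of 'grade_run done: 19'.
Call chain: main -> scan_readings(1, 5) (called at line 48).
First divergence: at position 5 the run shows 'grade_run done: 0' where the working version logs 'grade_run done: 19'.
Intended log window:
  3: process_batch done: 33
  4: grade_run start: n=5 cutoff=6
  5: grade_run done: 19
  6: intermediate pair 33, 19
Execution walk:
  process_batch([6, 12, 3, 5, 7]) -> 33  [called from main, line 43]
  grade_run([6, 12, 3, 5, 7], 6) -> 0  [called from main, line 44]
  sum_active(33, 33) -> 1  [called from index_entries, line 28]
  index_entries(33, 0) -> 1  [called from main, line 46]
  scan_readings(1, 5) -> 4  [called from main, line 48]
Origin of each log line:
  1: from main, line 42
  2: from process_batch, line 2
  3: from process_batch, line 6
  4: from grade_run, line 10
  5: from grade_run, line 15
  6: from main, line 45
  7: from index_entries, line 25
  8: from sum_active, line 19
  9: from main, line 47
  10: from scan_readings, line 31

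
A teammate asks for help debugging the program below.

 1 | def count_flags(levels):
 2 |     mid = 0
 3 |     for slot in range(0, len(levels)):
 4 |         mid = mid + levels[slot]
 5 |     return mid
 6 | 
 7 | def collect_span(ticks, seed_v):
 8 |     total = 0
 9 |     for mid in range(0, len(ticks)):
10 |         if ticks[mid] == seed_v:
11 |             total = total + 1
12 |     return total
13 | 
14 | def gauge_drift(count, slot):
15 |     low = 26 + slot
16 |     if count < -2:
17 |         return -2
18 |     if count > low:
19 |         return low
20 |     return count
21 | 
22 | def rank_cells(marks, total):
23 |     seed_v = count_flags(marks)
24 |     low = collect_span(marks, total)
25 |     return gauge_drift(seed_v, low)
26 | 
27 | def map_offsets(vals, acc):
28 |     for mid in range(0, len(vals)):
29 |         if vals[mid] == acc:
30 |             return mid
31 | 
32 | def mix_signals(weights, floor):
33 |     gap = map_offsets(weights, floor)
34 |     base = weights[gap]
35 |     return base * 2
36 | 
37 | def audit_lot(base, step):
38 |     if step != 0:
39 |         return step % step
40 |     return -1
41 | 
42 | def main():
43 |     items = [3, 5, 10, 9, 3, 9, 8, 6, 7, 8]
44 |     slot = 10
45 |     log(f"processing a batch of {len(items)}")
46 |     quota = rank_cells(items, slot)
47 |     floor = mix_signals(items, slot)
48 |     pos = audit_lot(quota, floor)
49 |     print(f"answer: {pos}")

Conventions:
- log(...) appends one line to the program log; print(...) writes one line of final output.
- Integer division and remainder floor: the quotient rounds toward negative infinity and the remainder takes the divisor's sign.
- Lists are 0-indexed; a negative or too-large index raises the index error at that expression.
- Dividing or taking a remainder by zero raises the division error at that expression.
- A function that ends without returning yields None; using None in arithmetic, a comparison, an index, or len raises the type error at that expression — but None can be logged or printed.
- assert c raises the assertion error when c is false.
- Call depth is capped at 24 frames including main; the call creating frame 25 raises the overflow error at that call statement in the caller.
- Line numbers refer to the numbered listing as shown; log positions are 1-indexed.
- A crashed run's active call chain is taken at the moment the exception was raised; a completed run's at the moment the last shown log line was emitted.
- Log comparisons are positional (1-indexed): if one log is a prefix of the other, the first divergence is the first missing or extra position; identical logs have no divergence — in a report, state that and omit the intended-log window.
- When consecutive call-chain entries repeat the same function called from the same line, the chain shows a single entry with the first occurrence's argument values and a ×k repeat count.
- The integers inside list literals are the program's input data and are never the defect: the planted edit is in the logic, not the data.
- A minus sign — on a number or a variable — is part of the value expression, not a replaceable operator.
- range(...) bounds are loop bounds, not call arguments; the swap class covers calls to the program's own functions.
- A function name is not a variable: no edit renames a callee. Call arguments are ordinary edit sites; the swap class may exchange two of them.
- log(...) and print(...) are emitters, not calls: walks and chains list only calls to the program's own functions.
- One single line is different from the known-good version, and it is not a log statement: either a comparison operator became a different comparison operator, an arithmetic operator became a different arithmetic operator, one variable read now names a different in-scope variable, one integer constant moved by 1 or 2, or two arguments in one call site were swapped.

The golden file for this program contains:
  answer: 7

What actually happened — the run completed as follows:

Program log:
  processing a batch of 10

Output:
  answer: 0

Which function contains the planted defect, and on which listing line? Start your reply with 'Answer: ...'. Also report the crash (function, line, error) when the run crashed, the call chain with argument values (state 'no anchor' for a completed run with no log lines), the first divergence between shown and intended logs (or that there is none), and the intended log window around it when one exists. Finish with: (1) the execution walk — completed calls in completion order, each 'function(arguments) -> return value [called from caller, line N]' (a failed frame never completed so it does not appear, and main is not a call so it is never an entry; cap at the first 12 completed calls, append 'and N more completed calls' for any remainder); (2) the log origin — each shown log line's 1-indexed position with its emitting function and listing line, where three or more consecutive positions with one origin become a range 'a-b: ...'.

Answer: the defect is in audit_lot at line 39.
The tell: No log line changed; the fault shows up purely in the output.
Call chain: main.
First divergence: there is none — every log position agrees.
Execution walk:
  count_flags([3, 5, 10, 9, 3, 9, 8, 6, 7, 8]) -> 68  [called from rank_cells, line 23]
  collect_span([3, 5, 10, 9, 3, 9, 8, 6, 7, 8], 10) -> 1  [called from rank_cells, line 24]
  gauge_drift(68, 1) -> 27  [called from rank_cells, line 25]
  rank_cells([3, 5, 10, 9, 3, 9, 8, 6, 7, 8], 10) -> 27  [called from main, line 46]
  map_offsets([3, 5, 10, 9, 3, 9, 8, 6, 7, 8], 10) -> 2  [called from mix_signals, line 33]
  mix_signals([3, 5, 10, 9, 3, 9, 8, 6, 7, 8], 10) -> 20  [called from main, line 47]
  audit_lot(27, 20) -> 0  [called from main, line 48]
Origin of each log line:
  1: emitted by main (line 45)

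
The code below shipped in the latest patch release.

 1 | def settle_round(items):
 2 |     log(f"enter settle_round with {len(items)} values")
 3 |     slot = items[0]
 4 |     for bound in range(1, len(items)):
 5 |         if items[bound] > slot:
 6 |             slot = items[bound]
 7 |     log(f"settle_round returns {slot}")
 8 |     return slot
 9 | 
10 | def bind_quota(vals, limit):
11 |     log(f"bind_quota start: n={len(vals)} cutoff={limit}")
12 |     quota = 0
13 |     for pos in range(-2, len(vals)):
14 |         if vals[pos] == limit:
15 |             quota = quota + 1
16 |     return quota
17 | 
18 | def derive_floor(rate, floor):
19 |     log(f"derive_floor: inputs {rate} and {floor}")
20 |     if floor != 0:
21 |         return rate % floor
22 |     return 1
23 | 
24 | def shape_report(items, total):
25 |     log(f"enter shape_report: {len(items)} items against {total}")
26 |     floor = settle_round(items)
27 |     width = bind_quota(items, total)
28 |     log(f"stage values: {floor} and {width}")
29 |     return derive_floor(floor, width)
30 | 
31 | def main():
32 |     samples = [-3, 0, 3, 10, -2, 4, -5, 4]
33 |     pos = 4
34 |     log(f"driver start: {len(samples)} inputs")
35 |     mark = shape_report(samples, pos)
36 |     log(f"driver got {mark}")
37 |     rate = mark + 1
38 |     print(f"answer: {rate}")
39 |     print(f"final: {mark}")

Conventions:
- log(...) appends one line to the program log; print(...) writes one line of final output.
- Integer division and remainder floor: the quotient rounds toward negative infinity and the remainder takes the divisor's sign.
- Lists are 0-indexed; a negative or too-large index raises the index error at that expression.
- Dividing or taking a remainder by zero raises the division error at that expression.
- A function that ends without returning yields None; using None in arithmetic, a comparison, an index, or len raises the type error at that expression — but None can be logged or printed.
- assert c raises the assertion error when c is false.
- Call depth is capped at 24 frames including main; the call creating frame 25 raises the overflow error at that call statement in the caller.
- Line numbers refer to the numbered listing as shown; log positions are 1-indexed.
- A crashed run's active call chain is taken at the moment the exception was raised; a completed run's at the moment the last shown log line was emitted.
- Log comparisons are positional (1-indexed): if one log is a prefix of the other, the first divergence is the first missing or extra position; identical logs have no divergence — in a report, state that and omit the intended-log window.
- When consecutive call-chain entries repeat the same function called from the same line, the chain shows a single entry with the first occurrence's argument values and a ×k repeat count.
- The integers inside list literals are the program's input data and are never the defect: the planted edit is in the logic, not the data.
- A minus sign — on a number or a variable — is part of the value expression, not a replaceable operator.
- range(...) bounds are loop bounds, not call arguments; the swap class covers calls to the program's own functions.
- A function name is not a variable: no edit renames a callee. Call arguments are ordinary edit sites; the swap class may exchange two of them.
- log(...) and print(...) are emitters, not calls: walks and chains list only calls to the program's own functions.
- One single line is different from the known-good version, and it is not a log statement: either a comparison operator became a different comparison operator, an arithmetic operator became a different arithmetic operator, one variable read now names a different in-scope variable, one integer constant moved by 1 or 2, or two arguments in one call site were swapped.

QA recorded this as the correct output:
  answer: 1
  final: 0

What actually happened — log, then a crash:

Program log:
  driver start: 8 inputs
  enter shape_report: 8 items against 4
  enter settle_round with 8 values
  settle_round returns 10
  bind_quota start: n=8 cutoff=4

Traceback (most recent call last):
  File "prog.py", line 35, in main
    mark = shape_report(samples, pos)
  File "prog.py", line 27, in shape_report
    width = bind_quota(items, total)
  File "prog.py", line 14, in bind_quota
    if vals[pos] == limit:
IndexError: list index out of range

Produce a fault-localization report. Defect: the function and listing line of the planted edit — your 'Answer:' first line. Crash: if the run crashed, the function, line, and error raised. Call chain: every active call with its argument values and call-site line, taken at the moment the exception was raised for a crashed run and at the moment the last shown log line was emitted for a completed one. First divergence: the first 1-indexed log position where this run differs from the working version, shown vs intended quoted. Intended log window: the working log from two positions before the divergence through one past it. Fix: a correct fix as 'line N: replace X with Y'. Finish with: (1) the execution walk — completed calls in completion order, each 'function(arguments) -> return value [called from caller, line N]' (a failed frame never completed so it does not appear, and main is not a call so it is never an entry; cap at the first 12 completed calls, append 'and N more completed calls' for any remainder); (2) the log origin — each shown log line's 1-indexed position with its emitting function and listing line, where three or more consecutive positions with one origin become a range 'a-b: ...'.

Answer: the defect is in bind_quota at line 13.
Key observation: The faulty run's log stops after 5 lines; the working version's next line would be 'stage values: 10 and 2'.
Crash: bind_quota, line 14, IndexError.
Call chain: main -> shape_report([-3, 0, 3, 10, -2, 4, -5, 4], 4) (called at line 35) -> bind_quota([-3, 0, 3, 10, -2, 4, -5, 4], 4) (called at line 27).
First divergence: position 6; the shown log stops at 5 lines while the working version next logs 'stage values: 10 and 2'.
Intended log window:
  4: settle_round returns 10
  5: bind_quota start: n=8 cutoff=4
  6: stage values: 10 and 2
  7: derive_floor: inputs 10 and 2
Execution walk:
  settle_round([-3, 0, 3, 10, -2, 4, -5, 4]) -> 10  [called from shape_report, line 26]
Log origin:
  1 — main, line 34
  2 — shape_report, line 25
  3 — settle_round, line 2
  4 — settle_round, line 7
  5 — bind_quota, line 11
A correct fix: line 13: replace `-2` with `0`.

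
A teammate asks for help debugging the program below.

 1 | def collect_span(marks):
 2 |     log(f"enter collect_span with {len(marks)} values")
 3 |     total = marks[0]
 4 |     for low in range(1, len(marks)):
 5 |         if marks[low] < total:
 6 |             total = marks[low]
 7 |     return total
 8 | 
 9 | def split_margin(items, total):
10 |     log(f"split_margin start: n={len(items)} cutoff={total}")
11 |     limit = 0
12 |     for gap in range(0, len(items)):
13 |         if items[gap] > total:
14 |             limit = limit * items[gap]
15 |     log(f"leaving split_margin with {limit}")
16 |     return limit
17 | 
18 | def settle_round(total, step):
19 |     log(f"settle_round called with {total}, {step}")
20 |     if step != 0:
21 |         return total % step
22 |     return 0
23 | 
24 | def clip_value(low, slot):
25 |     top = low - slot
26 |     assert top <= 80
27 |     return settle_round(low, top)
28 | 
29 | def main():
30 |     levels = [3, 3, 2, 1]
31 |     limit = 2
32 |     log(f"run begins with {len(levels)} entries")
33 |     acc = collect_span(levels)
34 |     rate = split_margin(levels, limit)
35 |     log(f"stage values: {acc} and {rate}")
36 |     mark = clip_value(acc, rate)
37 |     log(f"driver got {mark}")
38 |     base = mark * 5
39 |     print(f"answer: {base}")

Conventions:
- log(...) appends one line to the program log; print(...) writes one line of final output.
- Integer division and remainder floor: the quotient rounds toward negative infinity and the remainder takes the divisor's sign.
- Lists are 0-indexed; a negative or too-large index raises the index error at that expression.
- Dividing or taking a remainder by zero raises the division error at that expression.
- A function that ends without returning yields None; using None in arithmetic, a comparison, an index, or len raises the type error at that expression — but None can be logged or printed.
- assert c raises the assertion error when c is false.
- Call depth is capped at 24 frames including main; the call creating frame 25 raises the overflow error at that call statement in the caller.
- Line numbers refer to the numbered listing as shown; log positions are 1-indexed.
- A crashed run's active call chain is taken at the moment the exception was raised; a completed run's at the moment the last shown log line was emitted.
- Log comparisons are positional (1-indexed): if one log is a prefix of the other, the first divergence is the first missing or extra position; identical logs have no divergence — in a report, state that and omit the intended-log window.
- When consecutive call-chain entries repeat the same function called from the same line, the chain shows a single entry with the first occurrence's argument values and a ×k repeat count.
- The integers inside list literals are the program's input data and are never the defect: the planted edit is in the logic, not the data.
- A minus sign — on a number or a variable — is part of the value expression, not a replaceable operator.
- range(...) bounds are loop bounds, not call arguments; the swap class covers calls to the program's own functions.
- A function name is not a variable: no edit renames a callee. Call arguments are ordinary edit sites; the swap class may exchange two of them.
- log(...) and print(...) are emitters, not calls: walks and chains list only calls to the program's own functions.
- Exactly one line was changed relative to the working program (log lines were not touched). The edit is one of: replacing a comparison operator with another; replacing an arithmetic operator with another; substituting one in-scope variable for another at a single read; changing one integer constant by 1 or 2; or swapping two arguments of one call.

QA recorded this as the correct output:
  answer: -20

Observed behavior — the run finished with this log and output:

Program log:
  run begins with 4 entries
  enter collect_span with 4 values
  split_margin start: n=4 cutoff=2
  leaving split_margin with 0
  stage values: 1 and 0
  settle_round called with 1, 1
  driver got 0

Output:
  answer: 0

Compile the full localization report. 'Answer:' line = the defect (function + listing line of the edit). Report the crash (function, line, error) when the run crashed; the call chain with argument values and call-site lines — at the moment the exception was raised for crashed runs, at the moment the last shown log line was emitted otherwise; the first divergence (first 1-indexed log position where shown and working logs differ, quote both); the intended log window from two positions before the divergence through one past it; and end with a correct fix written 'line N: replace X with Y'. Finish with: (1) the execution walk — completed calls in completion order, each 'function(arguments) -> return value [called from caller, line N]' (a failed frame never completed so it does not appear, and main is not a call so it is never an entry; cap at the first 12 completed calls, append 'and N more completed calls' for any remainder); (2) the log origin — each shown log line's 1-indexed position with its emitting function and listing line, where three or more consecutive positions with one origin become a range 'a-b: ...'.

Answer: the defect is in split_margin at line 14.
Key fact: Everything matches until log position 4, which reads 'leaving split_margin with 0' in place of 'leaving split_margin with 6'.
Call chain: main.
First divergence: at position 4 the run shows 'leaving split_margin with 0' where the working version logs 'leaving split_margin with 6'.
Intended log window:
  2: enter collect_span with 4 values
  3: split_margin start: n=4 cutoff=2
  4: leaving split_margin with 6
  5: stage values: 1 and 6
Execution walk:
  collect_span([3, 3, 2, 1]) -> 1  [called from main, line 33]
  split_margin([3, 3, 2, 1], 2) -> 0  [called from main, line 34]
  settle_round(1, 1) -> 0  [called from clip_value, line 27]
  clip_value(1, 0) -> 0  [called from main, line 36]
Log origin:
  1: logged in main at line 32
  2: logged in collect_span at line 2
  3: logged in split_margin at line 10
  4: logged in split_margin at line 15
  5: logged in main at line 35
  6: logged in settle_round at line 19
  7: logged in main at line 37
A correct fix: line 14: replace `*` with `+`.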